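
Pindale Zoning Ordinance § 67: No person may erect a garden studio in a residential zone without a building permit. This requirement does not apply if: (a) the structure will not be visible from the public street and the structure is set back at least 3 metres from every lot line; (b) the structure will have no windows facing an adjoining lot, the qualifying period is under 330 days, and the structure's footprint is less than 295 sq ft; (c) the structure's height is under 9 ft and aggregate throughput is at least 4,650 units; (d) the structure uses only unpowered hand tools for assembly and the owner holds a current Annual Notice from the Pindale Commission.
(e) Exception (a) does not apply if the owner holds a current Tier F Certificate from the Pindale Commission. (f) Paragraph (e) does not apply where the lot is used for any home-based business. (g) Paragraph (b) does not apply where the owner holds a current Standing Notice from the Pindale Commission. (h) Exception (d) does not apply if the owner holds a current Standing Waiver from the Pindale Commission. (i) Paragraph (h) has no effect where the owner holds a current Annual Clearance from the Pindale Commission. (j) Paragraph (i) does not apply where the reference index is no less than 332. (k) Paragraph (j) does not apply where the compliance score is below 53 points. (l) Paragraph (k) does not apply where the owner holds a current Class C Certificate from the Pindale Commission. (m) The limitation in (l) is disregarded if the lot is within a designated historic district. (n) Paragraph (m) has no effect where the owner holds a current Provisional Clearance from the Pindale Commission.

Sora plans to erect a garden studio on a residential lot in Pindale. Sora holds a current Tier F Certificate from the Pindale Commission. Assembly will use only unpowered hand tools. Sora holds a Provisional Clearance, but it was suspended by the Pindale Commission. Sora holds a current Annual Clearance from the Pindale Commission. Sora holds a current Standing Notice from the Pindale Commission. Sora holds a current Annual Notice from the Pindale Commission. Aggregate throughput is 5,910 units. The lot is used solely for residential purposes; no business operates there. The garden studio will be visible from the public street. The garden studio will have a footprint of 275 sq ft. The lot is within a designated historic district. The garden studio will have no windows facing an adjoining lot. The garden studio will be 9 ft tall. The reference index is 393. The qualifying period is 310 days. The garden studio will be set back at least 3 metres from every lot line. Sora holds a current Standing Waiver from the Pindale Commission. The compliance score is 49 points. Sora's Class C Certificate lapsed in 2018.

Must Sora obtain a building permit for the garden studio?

Exception (a) requires that the structure will not be visible from the public street; but the structure will be visible from the street, so (a) is unavailable.
Exception (b): no windows face an adjoining lot; the qualifying period is 310 days, under the 330 days limit; the structure's footprint is 275 sq ft, less than the 295 sq ft limit — every condition holds. However, paragraph (g) must be considered: (g) operates against (b): a current Standing Notice is held. Exception (b) does not apply.
Exception (c) fails — the structure's height is 9 ft, not under 9 ft.
Exception (d)'s conditions are all satisfied: assembly uses only hand tools; a current Annual Notice is held. Applying paragraphs (h)–(n): (h) would limit (d) — a current Standing Waiver is held — but (i) sets (h) aside: (i) operates against (h): a current Annual Clearance is held. (j) operates (the reference index is 393, meeting the 332 threshold), but is set aside by (k): (k) is triggered — the compliance score is 49 points, below the 53 points limit. (l) does not operate here (no current Class C Certificate is held), so (k) stands. Exception (d) stands.

No — exception (d) applies; Sora does not need a building permit.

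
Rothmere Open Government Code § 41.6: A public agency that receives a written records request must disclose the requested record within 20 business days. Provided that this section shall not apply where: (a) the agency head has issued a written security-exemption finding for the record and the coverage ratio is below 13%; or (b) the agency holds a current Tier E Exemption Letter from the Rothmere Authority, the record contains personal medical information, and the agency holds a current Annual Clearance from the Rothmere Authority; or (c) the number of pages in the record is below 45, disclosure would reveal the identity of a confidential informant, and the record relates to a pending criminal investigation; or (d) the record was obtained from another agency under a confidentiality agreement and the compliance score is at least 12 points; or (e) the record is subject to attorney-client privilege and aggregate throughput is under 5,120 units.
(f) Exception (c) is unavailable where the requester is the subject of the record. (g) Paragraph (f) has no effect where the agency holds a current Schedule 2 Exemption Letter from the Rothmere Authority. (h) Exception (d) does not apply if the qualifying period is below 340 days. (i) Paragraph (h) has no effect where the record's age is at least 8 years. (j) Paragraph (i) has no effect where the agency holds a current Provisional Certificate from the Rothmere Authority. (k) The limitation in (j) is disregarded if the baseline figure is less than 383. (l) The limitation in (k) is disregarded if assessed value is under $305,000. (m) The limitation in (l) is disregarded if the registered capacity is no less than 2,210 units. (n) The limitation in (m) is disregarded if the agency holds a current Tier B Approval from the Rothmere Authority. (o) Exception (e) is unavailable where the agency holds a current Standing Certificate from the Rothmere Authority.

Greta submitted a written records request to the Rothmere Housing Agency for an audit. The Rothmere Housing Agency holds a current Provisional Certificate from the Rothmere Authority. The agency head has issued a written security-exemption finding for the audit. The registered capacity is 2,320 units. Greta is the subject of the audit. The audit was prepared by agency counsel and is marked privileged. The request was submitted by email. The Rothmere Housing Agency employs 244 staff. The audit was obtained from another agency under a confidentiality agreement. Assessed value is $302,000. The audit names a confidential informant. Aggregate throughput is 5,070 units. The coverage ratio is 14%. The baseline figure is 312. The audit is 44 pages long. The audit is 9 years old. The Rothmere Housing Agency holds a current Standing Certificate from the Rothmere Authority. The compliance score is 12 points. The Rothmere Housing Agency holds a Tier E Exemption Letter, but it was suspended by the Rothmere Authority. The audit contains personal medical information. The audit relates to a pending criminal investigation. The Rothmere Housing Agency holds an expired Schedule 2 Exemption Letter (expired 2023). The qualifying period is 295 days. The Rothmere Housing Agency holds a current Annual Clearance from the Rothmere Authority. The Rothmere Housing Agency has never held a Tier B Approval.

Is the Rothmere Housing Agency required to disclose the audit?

Exception (a) requires that the coverage ratio is below 13%; but the coverage ratio is 14%, not below 13%, so (a) is unavailable.
Exception (b) requires that the agency holds a current Tier E Exemption Letter from the Rothmere Authority; but no current Tier E Exemption Letter is held, so (b) is unavailable.
All of (c)'s requirements are met (the number of pages in the record is 44, below the 45 limit; the audit names a confidential informant; the audit relates to a pending investigation). But applying paragraphs (f)–(g): (f) is engaged — Greta is the subject of the audit. (g), which would lift (f), is not engaged — the Schedule 2 Exemption Letter is not current. Exception (c) does not apply.
Exception (d)'s conditions are all satisfied: the audit was obtained under a confidentiality agreement; the compliance score is 12 points, meeting the 12 points threshold. Applying paragraphs (h)–(n): (h) would limit (d) — the qualifying period is 295 days, below the 340 days limit — but (i) sets (h) aside: (i) applies — the record's age is 9 years, meeting the 8 years threshold. (j) would limit (i) — a current Provisional Certificate is held — but (k) sets (j) aside: (k) is triggered — the baseline figure is 312, less than the 383 limit. (l) is triggered (assessed value is $302,000, under the $305,000 limit), but is itself disapplied by (m): (m) operates against (l): the registered capacity is 2,320 units, meeting the 2,210 units threshold. (n) is not engaged (no current Tier B Approval is held), so (m) stands. Exception (d) stands.
All of (e)'s requirements are met (the audit is privileged; aggregate throughput is 5,070 units, under the 5,120 units limit). But applying paragraph (o): (o) applies — a current Standing Certificate is held. So (e) is unavailable.

No — exception (d) applies; the Rothmere Housing Agency is not required to disclose the audit.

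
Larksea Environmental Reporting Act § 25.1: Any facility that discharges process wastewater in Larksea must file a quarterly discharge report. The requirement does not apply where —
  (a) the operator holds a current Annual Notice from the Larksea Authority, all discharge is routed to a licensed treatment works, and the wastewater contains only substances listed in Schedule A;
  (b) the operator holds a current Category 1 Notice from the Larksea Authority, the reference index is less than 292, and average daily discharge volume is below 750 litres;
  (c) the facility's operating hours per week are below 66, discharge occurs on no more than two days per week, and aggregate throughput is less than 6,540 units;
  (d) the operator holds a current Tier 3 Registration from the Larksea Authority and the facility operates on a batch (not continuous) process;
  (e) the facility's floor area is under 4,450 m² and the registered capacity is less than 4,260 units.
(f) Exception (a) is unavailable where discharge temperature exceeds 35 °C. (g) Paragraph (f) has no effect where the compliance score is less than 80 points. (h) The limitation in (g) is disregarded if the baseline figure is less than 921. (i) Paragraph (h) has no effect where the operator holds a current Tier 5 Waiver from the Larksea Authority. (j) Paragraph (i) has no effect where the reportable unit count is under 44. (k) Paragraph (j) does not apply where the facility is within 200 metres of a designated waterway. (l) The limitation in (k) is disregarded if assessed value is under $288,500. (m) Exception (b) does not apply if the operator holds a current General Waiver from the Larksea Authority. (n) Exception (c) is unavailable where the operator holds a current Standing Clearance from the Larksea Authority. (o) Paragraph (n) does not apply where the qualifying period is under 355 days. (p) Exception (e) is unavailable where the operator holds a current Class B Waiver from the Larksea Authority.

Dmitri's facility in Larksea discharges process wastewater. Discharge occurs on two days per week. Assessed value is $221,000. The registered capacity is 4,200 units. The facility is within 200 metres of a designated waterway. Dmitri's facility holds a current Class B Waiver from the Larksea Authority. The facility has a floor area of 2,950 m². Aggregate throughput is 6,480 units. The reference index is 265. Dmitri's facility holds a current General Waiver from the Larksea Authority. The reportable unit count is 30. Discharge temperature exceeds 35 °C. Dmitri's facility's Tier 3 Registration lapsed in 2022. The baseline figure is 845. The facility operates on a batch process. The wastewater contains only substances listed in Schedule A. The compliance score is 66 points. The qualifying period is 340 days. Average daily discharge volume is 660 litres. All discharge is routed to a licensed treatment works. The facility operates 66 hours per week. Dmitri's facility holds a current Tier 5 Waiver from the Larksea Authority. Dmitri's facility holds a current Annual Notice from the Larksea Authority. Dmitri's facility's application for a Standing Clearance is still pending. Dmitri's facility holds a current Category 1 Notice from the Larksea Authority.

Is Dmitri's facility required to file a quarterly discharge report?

Yes — Dmitri's facility must file a quarterly discharge report.

Exception (a): a current Annual Notice is held; discharge is routed to a licensed treatment works; the wastewater is Schedule-A-only — every condition holds. But applying paragraphs (f)–(l): (f) operates against (a): discharge temperature exceeds 35 °C. (g) applies (the compliance score is 66 points, less than the 80 points limit), but is displaced by (h): (h) is triggered — the baseline figure is 845, less than the 921 limit. (i) would limit (h) — a current Tier 5 Waiver is held — but (j) sets (i) aside: (j) operates — the reportable unit count is 30, under the 44 limit. (k) applies (the facility is within 200 m of a designated waterway), but yields to (l): (l) operates against (k): assessed value is $221,000, under the $288,500 limit. Exception (a) does not apply.
Exception (b): a current Category 1 Notice is held; the reference index is 265, less than the 292 limit; average daily discharge volume is 660 litres, below the 750 litres limit — every condition holds. Turning to paragraph (m): (m) operates against (b): a current General Waiver is held. So (b) is unavailable.
Exception (c) fails — the facility's operating hours per week are 66, not below 66.
Exception (d) does not apply: the Tier 3 Registration is not current.
All of (e)'s requirements are met (the facility's floor area is 2,950 m², under the 4,450 m² limit; the registered capacity is 4,200 units, less than the 4,260 units limit). But applying paragraph (p): (p) applies — a current Class B Waiver is held. (e) is therefore removed.
No exception applies. The general rule governs.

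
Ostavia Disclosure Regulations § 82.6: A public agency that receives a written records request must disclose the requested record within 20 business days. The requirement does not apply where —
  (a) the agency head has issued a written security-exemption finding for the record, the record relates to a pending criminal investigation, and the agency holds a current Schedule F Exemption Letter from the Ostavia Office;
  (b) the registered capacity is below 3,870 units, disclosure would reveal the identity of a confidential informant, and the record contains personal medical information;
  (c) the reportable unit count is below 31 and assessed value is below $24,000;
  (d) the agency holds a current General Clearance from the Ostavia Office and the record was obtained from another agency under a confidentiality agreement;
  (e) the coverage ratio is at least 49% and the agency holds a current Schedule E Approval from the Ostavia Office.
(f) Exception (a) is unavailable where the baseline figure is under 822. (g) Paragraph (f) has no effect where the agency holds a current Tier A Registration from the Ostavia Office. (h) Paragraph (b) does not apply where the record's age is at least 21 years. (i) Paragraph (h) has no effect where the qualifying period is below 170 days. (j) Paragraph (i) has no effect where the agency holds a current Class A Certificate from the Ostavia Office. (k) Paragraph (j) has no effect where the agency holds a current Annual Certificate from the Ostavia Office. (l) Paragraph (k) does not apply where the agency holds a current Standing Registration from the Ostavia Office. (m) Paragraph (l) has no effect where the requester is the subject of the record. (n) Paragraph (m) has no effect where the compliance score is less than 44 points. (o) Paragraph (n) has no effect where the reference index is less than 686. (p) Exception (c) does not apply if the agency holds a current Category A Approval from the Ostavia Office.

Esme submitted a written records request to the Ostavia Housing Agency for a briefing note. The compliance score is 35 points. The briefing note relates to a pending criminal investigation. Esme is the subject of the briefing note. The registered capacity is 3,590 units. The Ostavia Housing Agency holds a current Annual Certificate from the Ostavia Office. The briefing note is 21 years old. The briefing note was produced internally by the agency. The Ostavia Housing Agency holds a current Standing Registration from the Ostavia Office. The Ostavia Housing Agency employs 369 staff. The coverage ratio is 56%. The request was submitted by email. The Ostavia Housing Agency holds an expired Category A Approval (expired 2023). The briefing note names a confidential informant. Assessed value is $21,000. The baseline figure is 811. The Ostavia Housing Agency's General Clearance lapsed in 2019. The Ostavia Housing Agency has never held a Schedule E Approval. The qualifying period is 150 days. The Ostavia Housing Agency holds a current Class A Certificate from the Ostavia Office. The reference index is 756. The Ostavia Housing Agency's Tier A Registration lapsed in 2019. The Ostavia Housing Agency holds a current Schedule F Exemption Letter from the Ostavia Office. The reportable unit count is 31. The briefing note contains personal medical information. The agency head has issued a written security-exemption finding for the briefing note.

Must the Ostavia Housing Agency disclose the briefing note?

Exception (a) is satisfied on its face — a written security-exemption finding has been issued; the briefing note relates to a pending investigation; a current Schedule F Exemption Letter is held. But: (f) is engaged — the baseline figure is 811, under the 822 limit. (g), which would lift (f), is inapplicable — no current Tier A Registration is held. (a) is therefore removed.
All of (b)'s requirements are met (the registered capacity is 3,590 units, below the 3,870 units limit; the briefing note names a confidential informant; the briefing note contains personal medical information). But applying paragraphs (h)–(o): (h) is triggered — the record's age is 21 years, meeting the 21 years threshold. (i) is triggered (the qualifying period is 150 days, below the 170 days limit), but is set aside by (j): (j) operates against (i): a current Class A Certificate is held. (k) would limit (j) — a current Annual Certificate is held — but (l) sets (k) aside: (l) is triggered — a current Standing Registration is held. (m) would limit (l) — Esme is the subject of the briefing note — but (n) sets (m) aside: (n) operates against (m): the compliance score is 35 points, less than the 44 points limit. (o) is not engaged (the reference index is 756, not less than 686), so (n) stands. Exception (b) does not apply.
Exception (c) requires that the reportable unit count is below 31; but the reportable unit count is 31, not below 31, so (c) is unavailable.
Exception (d) does not apply: no current General Clearance is held.
Exception (e) does not apply: there is no Schedule E Approval in force.
No exception is made out. the Ostavia Housing Agency falls within the general rule.

Yes — the Ostavia Housing Agency must disclose the briefing note.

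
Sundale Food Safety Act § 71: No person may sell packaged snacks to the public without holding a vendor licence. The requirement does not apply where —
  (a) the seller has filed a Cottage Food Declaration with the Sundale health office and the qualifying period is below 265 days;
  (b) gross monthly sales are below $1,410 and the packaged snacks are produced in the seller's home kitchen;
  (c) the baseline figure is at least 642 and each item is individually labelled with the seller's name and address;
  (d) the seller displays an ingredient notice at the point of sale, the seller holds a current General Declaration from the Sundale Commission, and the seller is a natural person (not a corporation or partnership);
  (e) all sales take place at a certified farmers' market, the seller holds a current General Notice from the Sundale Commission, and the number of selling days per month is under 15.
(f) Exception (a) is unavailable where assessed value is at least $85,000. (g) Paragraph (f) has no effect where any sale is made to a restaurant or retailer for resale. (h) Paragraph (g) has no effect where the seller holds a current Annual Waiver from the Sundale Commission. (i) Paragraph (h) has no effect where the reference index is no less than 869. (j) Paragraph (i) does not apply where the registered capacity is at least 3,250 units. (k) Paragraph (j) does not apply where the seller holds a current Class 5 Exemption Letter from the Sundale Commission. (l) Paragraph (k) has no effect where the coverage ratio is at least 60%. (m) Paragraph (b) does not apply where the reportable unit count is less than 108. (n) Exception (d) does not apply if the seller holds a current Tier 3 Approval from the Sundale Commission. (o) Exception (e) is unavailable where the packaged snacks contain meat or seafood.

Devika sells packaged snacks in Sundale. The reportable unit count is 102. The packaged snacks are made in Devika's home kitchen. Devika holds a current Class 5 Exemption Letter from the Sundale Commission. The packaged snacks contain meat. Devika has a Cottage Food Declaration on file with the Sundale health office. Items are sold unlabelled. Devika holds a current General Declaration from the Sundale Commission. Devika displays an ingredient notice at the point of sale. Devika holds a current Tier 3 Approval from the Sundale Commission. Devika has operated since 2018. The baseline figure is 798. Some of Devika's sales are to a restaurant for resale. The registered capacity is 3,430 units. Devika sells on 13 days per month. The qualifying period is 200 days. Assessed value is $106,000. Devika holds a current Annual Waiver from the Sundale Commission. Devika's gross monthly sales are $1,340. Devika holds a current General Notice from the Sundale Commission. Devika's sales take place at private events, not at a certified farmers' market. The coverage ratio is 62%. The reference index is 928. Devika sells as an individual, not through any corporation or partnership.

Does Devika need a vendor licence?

Yes — Devika must hold a vendor licence.

Exception (a): a Cottage Food Declaration is on file; the qualifying period is 200 days, below the 265 days limit — every condition holds. But applying paragraphs (f)–(l): (f) operates against (a): assessed value is $106,000, meeting the $85,000 threshold. (g) would limit (f) — some sales are to a restaurant for resale — but (h) sets (g) aside: (h) operates against (g): a current Annual Waiver is held. (i) is triggered (the reference index is 928, meeting the 869 threshold), but yields to (j): (j) operates against (i): the registered capacity is 3,430 units, meeting the 3,250 units threshold. (k) is triggered (a current Class 5 Exemption Letter is held), but yields to (l): (l) operates against (k): the coverage ratio is 62%, meeting the 60% threshold. So (a) is unavailable.
Exception (b): gross monthly sales are $1,340, below the $1,410 limit; the packaged snacks are home-kitchen produced — every condition holds. Turning to paragraph (m): (m) is triggered — the reportable unit count is 102, less than the 108 limit. Exception (b) does not apply.
Exception (c) requires that each item is individually labelled with the seller's name and address; but items are sold unlabelled, so (c) is unavailable.
All of (d)'s requirements are met (an ingredient notice is displayed; a current General Declaration is held; the seller is a natural person). Turning to paragraph (n): (n) operates against (d): a current Tier 3 Approval is held. Exception (d) does not apply.
Exception (e) requires that all sales take place at a certified farmers' market; but sales are at private events, not a certified farmers' market, so (e) is unavailable.
None of the exceptions is available; § 71 applies in full.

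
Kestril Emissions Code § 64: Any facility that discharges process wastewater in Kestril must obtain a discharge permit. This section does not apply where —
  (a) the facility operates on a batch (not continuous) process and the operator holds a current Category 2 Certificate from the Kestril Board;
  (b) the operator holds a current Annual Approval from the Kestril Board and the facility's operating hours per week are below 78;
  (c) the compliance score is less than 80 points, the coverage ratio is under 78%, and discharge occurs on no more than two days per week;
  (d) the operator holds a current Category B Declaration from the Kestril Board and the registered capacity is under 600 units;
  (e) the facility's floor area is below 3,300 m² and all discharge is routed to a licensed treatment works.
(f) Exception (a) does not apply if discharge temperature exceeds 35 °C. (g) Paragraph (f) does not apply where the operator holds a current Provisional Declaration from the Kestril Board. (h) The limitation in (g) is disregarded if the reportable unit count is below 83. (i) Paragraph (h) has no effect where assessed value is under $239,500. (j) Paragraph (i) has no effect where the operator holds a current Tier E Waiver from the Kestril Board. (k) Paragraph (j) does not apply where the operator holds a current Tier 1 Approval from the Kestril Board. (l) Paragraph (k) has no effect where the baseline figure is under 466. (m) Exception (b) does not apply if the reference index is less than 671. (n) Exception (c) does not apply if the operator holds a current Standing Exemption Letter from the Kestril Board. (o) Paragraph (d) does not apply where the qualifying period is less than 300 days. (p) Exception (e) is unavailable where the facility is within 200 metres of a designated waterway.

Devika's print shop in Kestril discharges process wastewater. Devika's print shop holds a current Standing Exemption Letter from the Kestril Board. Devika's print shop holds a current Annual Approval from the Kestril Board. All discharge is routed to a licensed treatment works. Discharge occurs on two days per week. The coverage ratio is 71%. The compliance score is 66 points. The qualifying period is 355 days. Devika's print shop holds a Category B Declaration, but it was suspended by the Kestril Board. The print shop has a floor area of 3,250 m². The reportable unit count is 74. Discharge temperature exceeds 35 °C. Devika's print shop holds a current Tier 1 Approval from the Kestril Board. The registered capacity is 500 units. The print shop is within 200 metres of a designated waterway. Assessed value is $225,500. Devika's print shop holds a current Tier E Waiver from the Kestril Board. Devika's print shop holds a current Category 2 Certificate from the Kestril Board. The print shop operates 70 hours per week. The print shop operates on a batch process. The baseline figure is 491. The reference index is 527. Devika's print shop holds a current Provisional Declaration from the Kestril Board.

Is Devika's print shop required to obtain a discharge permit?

All of (a)'s requirements are met (the facility operates on a batch process; a current Category 2 Certificate is held). Applying paragraphs (f)–(l): (f) would limit (a) — discharge temperature exceeds 35 °C — but (g) sets (f) aside: (g) is engaged — a current Provisional Declaration is held. (h) is engaged (the reportable unit count is 74, below the 83 limit), but is displaced by (i): (i) applies — assessed value is $225,500, under the $239,500 limit. (j) would limit (i) — a current Tier E Waiver is held — but (k) sets (j) aside: (k) operates against (j): a current Tier 1 Approval is held. (l) is not engaged (the baseline figure is 491, not under 466), so (k) stands. (a) remains available.
All of (b)'s requirements are met (a current Annual Approval is held; the facility's operating hours per week are 70, below the 78 limit). However, paragraph (m) must be considered: (m) operates against (b): the reference index is 527, less than the 671 limit. So (b) is unavailable.
Exception (c) is satisfied on its face — the compliance score is 66 points, less than the 80 points limit; the coverage ratio is 71%, under the 78% limit; discharge occurs on no more than two days per week. But: (n) applies — a current Standing Exemption Letter is held. So (c) is unavailable.
Exception (d) does not apply: no current Category B Declaration is held.
All of (e)'s requirements are met (the facility's floor area is 3,250 m², below the 3,300 m² limit; discharge is routed to a licensed treatment works). But applying paragraph (p): (p) operates against (e): the print shop is within 200 m of a designated waterway. (e) is therefore removed.

No — exception (a) applies; Devika's print shop is not required to obtain a discharge permit.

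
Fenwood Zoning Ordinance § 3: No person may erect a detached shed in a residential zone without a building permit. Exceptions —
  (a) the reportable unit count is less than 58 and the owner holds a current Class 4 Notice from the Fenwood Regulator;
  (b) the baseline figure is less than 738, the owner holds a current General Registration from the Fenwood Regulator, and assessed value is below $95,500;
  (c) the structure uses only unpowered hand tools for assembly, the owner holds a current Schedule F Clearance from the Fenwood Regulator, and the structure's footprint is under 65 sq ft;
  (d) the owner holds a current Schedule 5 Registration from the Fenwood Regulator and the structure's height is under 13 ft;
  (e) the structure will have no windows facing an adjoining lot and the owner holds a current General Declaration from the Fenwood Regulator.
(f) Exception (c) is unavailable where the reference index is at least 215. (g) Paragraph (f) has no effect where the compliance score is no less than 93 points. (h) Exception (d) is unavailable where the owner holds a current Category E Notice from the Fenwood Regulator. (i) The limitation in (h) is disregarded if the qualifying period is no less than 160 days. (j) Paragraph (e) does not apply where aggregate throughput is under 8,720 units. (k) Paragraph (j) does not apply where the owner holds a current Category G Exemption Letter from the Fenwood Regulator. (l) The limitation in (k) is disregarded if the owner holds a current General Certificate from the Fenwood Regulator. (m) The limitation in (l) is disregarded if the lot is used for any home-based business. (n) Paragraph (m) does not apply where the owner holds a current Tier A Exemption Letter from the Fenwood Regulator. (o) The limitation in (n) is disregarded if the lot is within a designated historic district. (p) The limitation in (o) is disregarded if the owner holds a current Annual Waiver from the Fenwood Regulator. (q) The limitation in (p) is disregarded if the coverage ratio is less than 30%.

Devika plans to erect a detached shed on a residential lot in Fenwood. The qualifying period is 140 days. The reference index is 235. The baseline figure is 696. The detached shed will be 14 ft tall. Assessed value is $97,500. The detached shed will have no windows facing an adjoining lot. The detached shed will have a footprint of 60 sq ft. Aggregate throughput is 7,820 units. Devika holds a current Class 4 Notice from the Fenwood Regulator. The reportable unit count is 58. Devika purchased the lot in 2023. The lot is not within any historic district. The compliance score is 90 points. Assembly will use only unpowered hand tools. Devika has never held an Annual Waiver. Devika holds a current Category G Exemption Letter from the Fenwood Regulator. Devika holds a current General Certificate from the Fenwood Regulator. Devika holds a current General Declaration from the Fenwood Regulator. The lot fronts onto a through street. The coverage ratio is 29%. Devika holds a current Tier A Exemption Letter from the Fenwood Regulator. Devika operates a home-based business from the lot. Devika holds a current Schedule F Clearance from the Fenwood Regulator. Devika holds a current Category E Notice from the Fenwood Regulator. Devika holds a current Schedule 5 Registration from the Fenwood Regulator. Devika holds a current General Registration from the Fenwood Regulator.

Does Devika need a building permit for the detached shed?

Exception (a) fails — the reportable unit count is 58, not less than 58.
Exception (b) does not apply: assessed value is $97,500, not below $95,500.
Exception (c) is satisfied on its face — assembly uses only hand tools; a current Schedule F Clearance is held; the structure's footprint is 60 sq ft, under the 65 sq ft limit. Turning to paragraphs (f)–(g): (f) is engaged — the reference index is 235, meeting the 215 threshold. (g) is not engaged (the compliance score is 90 points, short of 93 points), so (f) stands. Exception (c) does not apply.
Exception (d) does not apply: the structure's height is 14 ft, not under 13 ft.
Exception (e)'s conditions are all satisfied: no windows face an adjoining lot; a current General Declaration is held. But: (j) operates against (e): aggregate throughput is 7,820 units, under the 8,720 units limit. (k) is triggered (a current Category G Exemption Letter is held), but is overridden by (l): (l) operates against (k): a current General Certificate is held. (m) would limit (l) — a home-based business operates on the lot — but (n) sets (m) aside: (n) is engaged — a current Tier A Exemption Letter is held. (o), which would lift (n), is inapplicable — the lot is not in a historic district. Exception (e) does not apply.
No exception applies. The general rule governs.

Yes — Devika must obtain a building permit.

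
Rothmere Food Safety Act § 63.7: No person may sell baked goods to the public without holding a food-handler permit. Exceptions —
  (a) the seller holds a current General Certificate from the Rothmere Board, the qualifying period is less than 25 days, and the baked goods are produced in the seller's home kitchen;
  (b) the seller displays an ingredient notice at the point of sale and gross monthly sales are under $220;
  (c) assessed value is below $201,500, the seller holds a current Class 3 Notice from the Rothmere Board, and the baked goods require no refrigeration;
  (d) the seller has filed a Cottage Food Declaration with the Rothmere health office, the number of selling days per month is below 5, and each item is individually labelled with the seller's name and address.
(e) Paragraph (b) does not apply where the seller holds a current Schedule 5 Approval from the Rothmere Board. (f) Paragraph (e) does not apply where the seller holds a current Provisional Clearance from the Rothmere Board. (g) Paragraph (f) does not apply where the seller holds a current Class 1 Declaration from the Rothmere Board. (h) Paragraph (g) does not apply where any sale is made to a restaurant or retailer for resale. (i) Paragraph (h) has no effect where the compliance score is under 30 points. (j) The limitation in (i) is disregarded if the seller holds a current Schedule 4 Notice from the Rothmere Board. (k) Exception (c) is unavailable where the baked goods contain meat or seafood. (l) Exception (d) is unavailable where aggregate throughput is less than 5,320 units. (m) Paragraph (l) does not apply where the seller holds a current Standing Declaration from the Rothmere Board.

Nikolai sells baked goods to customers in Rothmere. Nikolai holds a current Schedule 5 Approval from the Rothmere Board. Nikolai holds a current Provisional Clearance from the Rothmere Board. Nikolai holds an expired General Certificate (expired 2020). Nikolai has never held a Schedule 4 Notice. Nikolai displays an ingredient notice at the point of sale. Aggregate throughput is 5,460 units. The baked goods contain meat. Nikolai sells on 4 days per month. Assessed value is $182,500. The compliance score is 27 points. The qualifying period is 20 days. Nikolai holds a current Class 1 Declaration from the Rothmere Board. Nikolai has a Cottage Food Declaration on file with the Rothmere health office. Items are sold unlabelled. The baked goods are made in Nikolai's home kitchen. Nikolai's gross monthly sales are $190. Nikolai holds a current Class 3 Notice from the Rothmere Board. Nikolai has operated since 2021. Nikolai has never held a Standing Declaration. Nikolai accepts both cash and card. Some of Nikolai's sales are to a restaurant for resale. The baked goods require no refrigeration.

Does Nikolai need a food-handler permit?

Exception (a) requires that the seller holds a current General Certificate from the Rothmere Board; but the General Certificate is not current, so (a) is unavailable.
Exception (b) is satisfied on its face — an ingredient notice is displayed; gross monthly sales are $190, under the $220 limit. But: (e) operates against (b): a current Schedule 5 Approval is held. (f) would limit (e) — a current Provisional Clearance is held — but (g) sets (f) aside: (g) operates against (f): a current Class 1 Declaration is held. (h) is triggered (some sales are to a restaurant for resale), but is itself disapplied by (i): (i) operates against (h): the compliance score is 27 points, under the 30 points limit. (j) is not engaged (the Schedule 4 Notice is not current), so (i) stands. (b) is therefore removed.
Exception (c) is satisfied on its face — assessed value is $182,500, below the $201,500 limit; a current Class 3 Notice is held; the baked goods are shelf-stable. Turning to paragraph (k): (k) is triggered — the baked goods contain meat. (c) is therefore removed.
Exception (d) does not apply: items are sold unlabelled.
No exception displaces § 63.7.

Yes — Nikolai must hold a food-handler permit.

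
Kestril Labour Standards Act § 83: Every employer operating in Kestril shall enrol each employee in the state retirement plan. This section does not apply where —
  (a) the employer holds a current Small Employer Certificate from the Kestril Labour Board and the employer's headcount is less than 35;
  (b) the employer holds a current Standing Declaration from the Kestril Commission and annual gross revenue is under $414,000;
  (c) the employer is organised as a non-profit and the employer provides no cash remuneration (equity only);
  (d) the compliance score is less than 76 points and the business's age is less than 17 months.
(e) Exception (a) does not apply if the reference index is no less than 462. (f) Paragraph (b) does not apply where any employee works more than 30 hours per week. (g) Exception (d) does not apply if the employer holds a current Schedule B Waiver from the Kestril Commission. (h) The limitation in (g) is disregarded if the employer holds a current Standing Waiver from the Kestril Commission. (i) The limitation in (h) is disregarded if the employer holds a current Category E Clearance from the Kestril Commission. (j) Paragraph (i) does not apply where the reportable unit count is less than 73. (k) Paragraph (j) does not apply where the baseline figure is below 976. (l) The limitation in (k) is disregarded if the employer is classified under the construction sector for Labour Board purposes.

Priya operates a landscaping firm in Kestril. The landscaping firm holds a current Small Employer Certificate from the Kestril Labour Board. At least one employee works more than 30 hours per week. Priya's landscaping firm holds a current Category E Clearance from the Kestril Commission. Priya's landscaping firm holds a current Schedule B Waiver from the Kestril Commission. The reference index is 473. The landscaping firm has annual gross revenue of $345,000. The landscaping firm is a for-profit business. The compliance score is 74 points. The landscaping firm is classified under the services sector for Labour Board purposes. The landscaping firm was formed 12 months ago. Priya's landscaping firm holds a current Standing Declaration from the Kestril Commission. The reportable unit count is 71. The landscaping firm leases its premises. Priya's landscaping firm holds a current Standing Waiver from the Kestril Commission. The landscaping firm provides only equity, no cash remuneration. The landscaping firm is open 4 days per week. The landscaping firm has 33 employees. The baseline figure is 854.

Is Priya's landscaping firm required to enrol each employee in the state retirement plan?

Yes — Priya's landscaping firm must enrol each employee in the state retirement plan.

Exception (a): a current Small Employer Certificate is held; the employer's headcount is 33, less than the 35 limit — every condition holds. However, paragraph (e) must be considered: (e) operates against (a): the reference index is 473, meeting the 462 threshold. Exception (a) does not apply.
All of (b)'s requirements are met (a current Standing Declaration is held; annual gross revenue is $345,000, under the $414,000 limit). However, paragraph (f) must be considered: (f) operates — at least one employee exceeds 30 hours/week. So (b) is unavailable.
Exception (c) does not apply: the employer is for-profit.
Exception (d) is satisfied on its face — the compliance score is 74 points, less than the 76 points limit; the business's age is 12 months, less than the 17 months limit. However, paragraphs (g)–(l) must be considered: (g) operates against (d): a current Schedule B Waiver is held. (h) would limit (g) — a current Standing Waiver is held — but (i) sets (h) aside: (i) operates against (h): a current Category E Clearance is held. (j) is triggered (the reportable unit count is 71, less than the 73 limit), but is displaced by (k): (k) operates against (j): the baseline figure is 854, below the 976 limit. (l), which would lift (k), is inapplicable — the landscaping firm is classified under the services sector. (d) is therefore removed.
No exception is made out. Priya's landscaping firm falls within the general rule.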